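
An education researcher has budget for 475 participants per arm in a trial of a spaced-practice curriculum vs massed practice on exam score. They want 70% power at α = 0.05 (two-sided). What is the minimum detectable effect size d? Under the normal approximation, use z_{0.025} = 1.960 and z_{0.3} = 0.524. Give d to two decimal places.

For two independent groups of n = 475 each: d_min = (z_{α/2} + z_β)·√(2/n).
z-sum = 1.960 + 0.524 = 2.484.
d_min = 2.484 × √(2/475) = 2.484 × 0.0649 = 0.161.

d_min ≈ 0.16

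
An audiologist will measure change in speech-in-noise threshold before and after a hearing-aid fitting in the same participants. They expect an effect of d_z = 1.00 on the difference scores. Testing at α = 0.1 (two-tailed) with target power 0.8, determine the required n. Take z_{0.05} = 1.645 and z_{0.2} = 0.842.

n = 7 pairs

For a paired (one-sample on differences) test: n = ((z_{α/2} + z_β) / d)².
z_{α/2} + z_β = 1.645 + 0.842 = 2.487.
n = (2.487 / 1.00)² = 2.487² = 6.19.
Round up.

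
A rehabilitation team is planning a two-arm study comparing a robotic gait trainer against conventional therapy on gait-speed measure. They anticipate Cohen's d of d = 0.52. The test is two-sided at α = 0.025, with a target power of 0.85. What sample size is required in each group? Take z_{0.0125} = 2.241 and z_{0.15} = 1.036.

For two independent groups with equal n: n = 2·((z_{α/2} + z_β) / d)².
z_{α/2} + z_β = 2.241 + 1.036 = 3.277.
n = 2 × (3.277 / 0.52)² = 2 × 6.302² = 2 × 39.71 = 79.4.
Round up to the next whole participant.

n = 80 per group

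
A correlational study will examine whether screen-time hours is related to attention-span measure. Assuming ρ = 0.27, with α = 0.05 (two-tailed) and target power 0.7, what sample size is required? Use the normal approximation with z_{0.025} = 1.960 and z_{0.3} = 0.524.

n = 84

Fisher's z: C = ½·ln((1+r)/(1−r)) = ½·ln(1.7397) = 0.2769.
n = ((z_{α/2} + z_β)/C)² + 3.
(1.960 + 0.524) / 0.2769 = 2.484 / 0.2769 = 8.971.
n = 8.971² + 3 = 80.47 + 3 = 83.5.
Round up.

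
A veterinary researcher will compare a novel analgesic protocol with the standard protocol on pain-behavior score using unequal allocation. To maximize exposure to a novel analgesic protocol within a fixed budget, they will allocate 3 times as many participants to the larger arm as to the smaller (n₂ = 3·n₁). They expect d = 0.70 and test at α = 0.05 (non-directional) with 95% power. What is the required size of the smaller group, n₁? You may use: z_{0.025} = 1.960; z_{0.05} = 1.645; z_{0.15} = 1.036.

With allocation ratio k = n₂/n₁ = 3, Var(x̄₁−x̄₂) = σ²(1/n₁ + 1/(k·n₁)) = σ²·(k+1)/(k·n₁).
So n₁ = (1 + 1/k)·((z_{α/2} + z_β)/d)² = 1.333 × (3.605/0.70)².
n₁ = 1.333 × 26.52 = 35.4.
Round up: n₁ = 36, giving n₂ = 3 × 36 = 108.

n₁ = 36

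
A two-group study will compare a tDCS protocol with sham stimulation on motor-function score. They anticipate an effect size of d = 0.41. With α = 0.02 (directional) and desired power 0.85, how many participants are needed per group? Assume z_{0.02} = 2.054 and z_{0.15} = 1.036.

n = 114 per group

For two independent groups with equal n: n = 2·((z_{α} + z_β) / d)².
z_{α} + z_β = 2.054 + 1.036 = 3.090.
n = 2 × (3.090 / 0.41)² = 2 × 7.537² = 2 × 56.80 = 113.6.
Round up to the next whole participant.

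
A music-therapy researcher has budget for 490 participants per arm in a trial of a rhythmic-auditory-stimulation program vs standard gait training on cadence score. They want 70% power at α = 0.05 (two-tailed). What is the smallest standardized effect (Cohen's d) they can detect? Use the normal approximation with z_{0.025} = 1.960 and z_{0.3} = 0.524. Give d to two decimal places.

d_min ≈ 0.16

For two independent groups of n = 490 each: d_min = (z_{α/2} + z_β)·√(2/n).
z-sum = 1.960 + 0.524 = 2.484.
d_min = 2.484 × √(2/490) = 2.484 × 0.0639 = 0.159.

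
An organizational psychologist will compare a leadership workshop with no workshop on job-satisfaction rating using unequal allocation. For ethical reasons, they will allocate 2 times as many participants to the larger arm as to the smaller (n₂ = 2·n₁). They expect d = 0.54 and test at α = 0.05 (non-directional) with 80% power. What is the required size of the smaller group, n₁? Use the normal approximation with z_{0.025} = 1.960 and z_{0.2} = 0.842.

n₁ = 41

With allocation ratio k = n₂/n₁ = 2, Var(x̄₁−x̄₂) = σ²(1/n₁ + 1/(k·n₁)) = σ²·(k+1)/(k·n₁).
So n₁ = (1 + 1/k)·((z_{α/2} + z_β)/d)² = 1.500 × (2.802/0.54)².
n₁ = 1.500 × 26.92 = 40.4.
Round up: n₁ = 41, giving n₂ = 2 × 41 = 82.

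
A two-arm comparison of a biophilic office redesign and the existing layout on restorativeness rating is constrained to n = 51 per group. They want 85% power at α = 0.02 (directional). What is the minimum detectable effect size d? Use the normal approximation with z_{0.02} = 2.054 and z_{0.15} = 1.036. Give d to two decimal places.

For two independent groups of n = 51 each: d_min = (z_{α} + z_β)·√(2/n).
z-sum = 2.054 + 1.036 = 3.090.
d_min = 3.090 × √(2/51) = 3.090 × 0.1980 = 0.612.

d_min ≈ 0.61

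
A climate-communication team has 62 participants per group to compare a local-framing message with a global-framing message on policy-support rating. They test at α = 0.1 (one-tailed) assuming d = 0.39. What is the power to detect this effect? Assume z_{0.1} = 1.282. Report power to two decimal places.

For two equal groups, power = Φ(d·√(n/2) − z_{α}).
d·√(n/2) = 0.39 × √(62/2) = 0.39 × 5.568 = 2.171.
z_β = 2.171 − 1.282 = 0.889.
Power = Φ(0.889) = 0.813.

power ≈ 0.81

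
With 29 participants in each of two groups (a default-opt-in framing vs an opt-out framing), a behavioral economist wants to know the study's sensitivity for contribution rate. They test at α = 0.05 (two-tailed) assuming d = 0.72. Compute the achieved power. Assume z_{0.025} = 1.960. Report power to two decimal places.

For two equal groups, power = Φ(d·√(n/2) − z_{α/2}).
d·√(n/2) = 0.72 × √(29/2) = 0.72 × 3.808 = 2.742.
z_β = 2.742 − 1.960 = 0.782.
Power = Φ(0.782) = 0.783.

power ≈ 0.78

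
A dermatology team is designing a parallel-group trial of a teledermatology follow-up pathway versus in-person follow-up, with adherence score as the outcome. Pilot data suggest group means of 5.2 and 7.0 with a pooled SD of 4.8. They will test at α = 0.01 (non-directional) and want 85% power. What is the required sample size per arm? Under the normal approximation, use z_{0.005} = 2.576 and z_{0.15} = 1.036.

Cohen's d = |M₁ − M₂| / SD_pooled = |5.2 − 7.0| / 4.8 = 1.8 / 4.8 = 0.375.
For two independent groups with equal n: n = 2·((z_{α/2} + z_β) / d)².
z_{α/2} + z_β = 2.576 + 1.036 = 3.612.
n = 2 × (3.612 / 0.375)² = 2 × 9.632² = 2 × 92.78 = 185.6.
Round up to the next whole participant.

n = 186 per group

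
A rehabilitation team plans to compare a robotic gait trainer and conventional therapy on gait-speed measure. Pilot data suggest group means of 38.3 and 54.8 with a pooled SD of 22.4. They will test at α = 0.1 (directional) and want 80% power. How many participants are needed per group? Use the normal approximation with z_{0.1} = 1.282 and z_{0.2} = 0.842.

Cohen's d = |M₁ − M₂| / SD_pooled = |38.3 − 54.8| / 22.4 = 16.5 / 22.4 = 0.737.
For two independent groups with equal n: n = 2·((z_{α} + z_β) / d)².
z_{α} + z_β = 1.282 + 0.842 = 2.124.
n = 2 × (2.124 / 0.737)² = 2 × 2.882² = 2 × 8.31 = 16.6.
Round up to the next whole participant.

n = 17 per group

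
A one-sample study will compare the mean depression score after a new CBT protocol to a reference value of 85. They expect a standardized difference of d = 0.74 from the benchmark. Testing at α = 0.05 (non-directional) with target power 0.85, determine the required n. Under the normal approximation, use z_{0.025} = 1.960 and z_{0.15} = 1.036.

n = 17

For a one-sample test: n = ((z_{α/2} + z_β) / d)².
z_{α/2} + z_β = 1.960 + 1.036 = 2.996.
n = (2.996 / 0.74)² = 4.049² = 16.39.
Round up.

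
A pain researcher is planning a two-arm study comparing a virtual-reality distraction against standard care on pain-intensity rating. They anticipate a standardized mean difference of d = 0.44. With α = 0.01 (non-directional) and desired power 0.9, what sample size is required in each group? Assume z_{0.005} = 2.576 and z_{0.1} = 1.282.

For two independent groups with equal n: n = 2·((z_{α/2} + z_β) / d)².
z_{α/2} + z_β = 2.576 + 1.282 = 3.858.
n = 2 × (3.858 / 0.44)² = 2 × 8.768² = 2 × 76.88 = 153.8.
Round up to the next whole participant.

n = 154 per group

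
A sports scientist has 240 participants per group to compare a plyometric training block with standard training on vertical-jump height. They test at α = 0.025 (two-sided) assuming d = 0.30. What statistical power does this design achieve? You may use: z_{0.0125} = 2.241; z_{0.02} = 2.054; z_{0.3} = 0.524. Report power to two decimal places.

For two equal groups, power = Φ(d·√(n/2) − z_{α/2}).
d·√(n/2) = 0.30 × √(240/2) = 0.30 × 10.954 = 3.286.
z_β = 3.286 − 2.241 = 1.045.
Power = Φ(1.045) = 0.852.

power ≈ 0.85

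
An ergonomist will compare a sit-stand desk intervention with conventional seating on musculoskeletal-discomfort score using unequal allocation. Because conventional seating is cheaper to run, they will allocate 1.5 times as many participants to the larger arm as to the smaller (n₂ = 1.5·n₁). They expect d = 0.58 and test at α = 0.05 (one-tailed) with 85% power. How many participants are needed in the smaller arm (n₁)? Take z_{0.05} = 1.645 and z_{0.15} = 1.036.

With allocation ratio k = n₂/n₁ = 1.5, Var(x̄₁−x̄₂) = σ²(1/n₁ + 1/(k·n₁)) = σ²·(k+1)/(k·n₁).
So n₁ = (1 + 1/k)·((z_{α} + z_β)/d)² = 1.667 × (2.681/0.58)².
n₁ = 1.667 × 21.37 = 35.6.
Round up: n₁ = 36, giving n₂ = 1.5 × 36 = 54.

n₁ = 36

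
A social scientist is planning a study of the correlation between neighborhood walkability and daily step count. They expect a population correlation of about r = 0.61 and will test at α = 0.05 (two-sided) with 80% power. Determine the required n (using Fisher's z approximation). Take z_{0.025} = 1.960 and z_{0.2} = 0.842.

n = 19

Fisher's z: C = ½·ln((1+r)/(1−r)) = ½·ln(4.1282) = 0.7089.
n = ((z_{α/2} + z_β)/C)² + 3.
(1.960 + 0.842) / 0.7089 = 2.802 / 0.7089 = 3.953.
n = 3.953² + 3 = 15.62 + 3 = 18.6.
Round up.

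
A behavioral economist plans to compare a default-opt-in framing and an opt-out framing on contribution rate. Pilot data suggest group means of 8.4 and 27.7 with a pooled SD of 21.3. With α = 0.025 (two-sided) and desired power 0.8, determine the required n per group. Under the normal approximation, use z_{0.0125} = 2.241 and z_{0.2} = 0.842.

n = 24 per group

Cohen's d = |M₁ − M₂| / SD_pooled = |8.4 − 27.7| / 21.3 = 19.3 / 21.3 = 0.906.
For two independent groups with equal n: n = 2·((z_{α/2} + z_β) / d)².
z_{α/2} + z_β = 2.241 + 0.842 = 3.083.
n = 2 × (3.083 / 0.906)² = 2 × 3.403² = 2 × 11.58 = 23.2.
Round up to the next whole participant.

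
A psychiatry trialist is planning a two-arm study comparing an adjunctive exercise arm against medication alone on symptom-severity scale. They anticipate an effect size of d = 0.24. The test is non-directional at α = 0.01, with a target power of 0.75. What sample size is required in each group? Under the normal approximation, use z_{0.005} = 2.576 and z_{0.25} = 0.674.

For two independent groups with equal n: n = 2·((z_{α/2} + z_β) / d)².
z_{α/2} + z_β = 2.576 + 0.674 = 3.250.
n = 2 × (3.250 / 0.24)² = 2 × 13.542² = 2 × 183.38 = 366.8.
Round up to the next whole participant.

n = 367 per group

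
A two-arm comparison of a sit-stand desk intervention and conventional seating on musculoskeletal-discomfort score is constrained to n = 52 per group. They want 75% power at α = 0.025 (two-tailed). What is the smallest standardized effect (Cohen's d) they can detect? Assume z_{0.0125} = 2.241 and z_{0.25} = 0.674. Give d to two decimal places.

For two independent groups of n = 52 each: d_min = (z_{α/2} + z_β)·√(2/n).
z-sum = 2.241 + 0.674 = 2.915.
d_min = 2.915 × √(2/52) = 2.915 × 0.1961 = 0.572.

d_min ≈ 0.57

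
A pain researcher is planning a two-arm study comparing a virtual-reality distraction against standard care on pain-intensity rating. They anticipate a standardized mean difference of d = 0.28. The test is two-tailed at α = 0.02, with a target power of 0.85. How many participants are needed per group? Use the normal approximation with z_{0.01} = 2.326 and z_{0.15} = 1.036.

n = 289 per group

For two independent groups with equal n: n = 2·((z_{α/2} + z_β) / d)².
z_{α/2} + z_β = 2.326 + 1.036 = 3.362.
n = 2 × (3.362 / 0.28)² = 2 × 12.007² = 2 × 144.17 = 288.3.
Round up to the next whole participant.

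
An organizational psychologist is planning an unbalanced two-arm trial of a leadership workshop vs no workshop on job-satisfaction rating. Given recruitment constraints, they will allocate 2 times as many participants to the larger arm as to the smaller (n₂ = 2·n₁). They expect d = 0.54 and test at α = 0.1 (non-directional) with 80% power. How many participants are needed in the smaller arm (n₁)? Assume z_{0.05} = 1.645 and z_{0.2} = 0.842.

n₁ = 32

With allocation ratio k = n₂/n₁ = 2, Var(x̄₁−x̄₂) = σ²(1/n₁ + 1/(k·n₁)) = σ²·(k+1)/(k·n₁).
So n₁ = (1 + 1/k)·((z_{α/2} + z_β)/d)² = 1.500 × (2.487/0.54)².
n₁ = 1.500 × 21.21 = 31.8.
Round up: n₁ = 32, giving n₂ = 2 × 32 = 64.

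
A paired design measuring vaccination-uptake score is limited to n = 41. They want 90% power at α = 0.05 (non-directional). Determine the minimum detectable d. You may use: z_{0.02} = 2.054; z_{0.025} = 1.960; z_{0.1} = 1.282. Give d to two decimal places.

For a single sample (or paired design) of n = 41: d_min = (z_{α/2} + z_β)/√n.
z-sum = 1.960 + 1.282 = 3.242.
d_min = 3.242 / √41 = 3.242 / 6.403 = 0.506.

d_min ≈ 0.51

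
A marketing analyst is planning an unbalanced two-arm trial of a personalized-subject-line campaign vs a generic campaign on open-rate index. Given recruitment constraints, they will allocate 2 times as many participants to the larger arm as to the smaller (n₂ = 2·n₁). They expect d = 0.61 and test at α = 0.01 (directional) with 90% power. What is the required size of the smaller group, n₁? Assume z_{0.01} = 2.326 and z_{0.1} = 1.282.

With allocation ratio k = n₂/n₁ = 2, Var(x̄₁−x̄₂) = σ²(1/n₁ + 1/(k·n₁)) = σ²·(k+1)/(k·n₁).
So n₁ = (1 + 1/k)·((z_{α} + z_β)/d)² = 1.500 × (3.608/0.61)².
n₁ = 1.500 × 34.98 = 52.5.
Round up: n₁ = 53, giving n₂ = 2 × 53 = 106.

n₁ = 53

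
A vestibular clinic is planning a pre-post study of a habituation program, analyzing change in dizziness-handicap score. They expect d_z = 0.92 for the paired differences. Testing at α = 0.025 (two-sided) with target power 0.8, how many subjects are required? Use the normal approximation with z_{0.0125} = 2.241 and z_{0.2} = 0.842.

For a paired (one-sample on differences) test: n = ((z_{α/2} + z_β) / d)².
z_{α/2} + z_β = 2.241 + 0.842 = 3.083.
n = (3.083 / 0.92)² = 3.351² = 11.23.
Round up.

n = 12 pairs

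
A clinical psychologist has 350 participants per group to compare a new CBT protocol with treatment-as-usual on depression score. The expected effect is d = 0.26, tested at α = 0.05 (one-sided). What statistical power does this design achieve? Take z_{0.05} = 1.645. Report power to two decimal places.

power ≈ 0.96

For two equal groups, power = Φ(d·√(n/2) − z_{α}).
d·√(n/2) = 0.26 × √(350/2) = 0.26 × 13.229 = 3.439.
z_β = 3.439 − 1.645 = 1.794.
Power = Φ(1.794) = 0.964.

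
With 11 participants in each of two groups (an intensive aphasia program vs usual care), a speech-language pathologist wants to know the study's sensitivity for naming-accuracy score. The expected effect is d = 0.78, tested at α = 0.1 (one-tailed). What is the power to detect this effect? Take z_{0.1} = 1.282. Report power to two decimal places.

power ≈ 0.71

For two equal groups, power = Φ(d·√(n/2) − z_{α}).
d·√(n/2) = 0.78 × √(11/2) = 0.78 × 2.345 = 1.829.
z_β = 1.829 − 1.282 = 0.547.
Power = Φ(0.547) = 0.708.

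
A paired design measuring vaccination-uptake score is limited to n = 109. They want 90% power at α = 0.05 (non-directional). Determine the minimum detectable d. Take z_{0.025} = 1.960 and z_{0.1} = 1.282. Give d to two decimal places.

d_min ≈ 0.31

For a single sample (or paired design) of n = 109: d_min = (z_{α/2} + z_β)/√n.
z-sum = 1.960 + 1.282 = 3.242.
d_min = 3.242 / √109 = 3.242 / 10.440 = 0.311.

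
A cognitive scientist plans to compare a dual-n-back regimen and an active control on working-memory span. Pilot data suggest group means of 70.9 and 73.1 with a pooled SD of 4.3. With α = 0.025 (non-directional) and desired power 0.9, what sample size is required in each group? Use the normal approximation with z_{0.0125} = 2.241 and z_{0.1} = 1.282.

n = 95 per group

Cohen's d = |M₁ − M₂| / SD_pooled = |70.9 − 73.1| / 4.3 = 2.2 / 4.3 = 0.512.
For two independent groups with equal n: n = 2·((z_{α/2} + z_β) / d)².
z_{α/2} + z_β = 2.241 + 1.282 = 3.523.
n = 2 × (3.523 / 0.512)² = 2 × 6.881² = 2 × 47.35 = 94.7.
Round up to the next whole participant.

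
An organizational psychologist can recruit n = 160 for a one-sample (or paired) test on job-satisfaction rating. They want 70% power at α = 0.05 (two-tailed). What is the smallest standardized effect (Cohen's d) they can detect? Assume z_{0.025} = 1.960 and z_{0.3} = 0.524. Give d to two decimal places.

For a single sample (or paired design) of n = 160: d_min = (z_{α/2} + z_β)/√n.
z-sum = 1.960 + 0.524 = 2.484.
d_min = 2.484 / √160 = 2.484 / 12.649 = 0.196.

d_min ≈ 0.20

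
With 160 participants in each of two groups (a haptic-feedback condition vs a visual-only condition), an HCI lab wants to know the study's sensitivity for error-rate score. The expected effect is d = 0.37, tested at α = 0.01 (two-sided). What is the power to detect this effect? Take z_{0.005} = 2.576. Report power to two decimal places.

power ≈ 0.77

For two equal groups, power = Φ(d·√(n/2) − z_{α/2}).
d·√(n/2) = 0.37 × √(160/2) = 0.37 × 8.944 = 3.309.
z_β = 3.309 − 2.576 = 0.733.
Power = Φ(0.733) = 0.768.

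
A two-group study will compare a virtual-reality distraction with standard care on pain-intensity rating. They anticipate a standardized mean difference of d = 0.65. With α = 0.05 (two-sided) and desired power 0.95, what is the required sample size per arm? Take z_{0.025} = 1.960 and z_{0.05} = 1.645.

n = 62 per group

For two independent groups with equal n: n = 2·((z_{α/2} + z_β) / d)².
z_{α/2} + z_β = 1.960 + 1.645 = 3.605.
n = 2 × (3.605 / 0.65)² = 2 × 5.546² = 2 × 30.76 = 61.5.
Round up to the next whole participant.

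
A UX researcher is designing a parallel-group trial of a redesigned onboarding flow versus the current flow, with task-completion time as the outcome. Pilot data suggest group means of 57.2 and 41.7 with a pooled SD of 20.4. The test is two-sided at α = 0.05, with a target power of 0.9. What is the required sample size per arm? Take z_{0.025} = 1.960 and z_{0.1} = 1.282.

Cohen's d = |M₁ − M₂| / SD_pooled = |57.2 − 41.7| / 20.4 = 15.5 / 20.4 = 0.760.
For two independent groups with equal n: n = 2·((z_{α/2} + z_β) / d)².
z_{α/2} + z_β = 1.960 + 1.282 = 3.242.
n = 2 × (3.242 / 0.760)² = 2 × 4.266² = 2 × 18.20 = 36.4.
Round up to the next whole participant.

n = 37 per group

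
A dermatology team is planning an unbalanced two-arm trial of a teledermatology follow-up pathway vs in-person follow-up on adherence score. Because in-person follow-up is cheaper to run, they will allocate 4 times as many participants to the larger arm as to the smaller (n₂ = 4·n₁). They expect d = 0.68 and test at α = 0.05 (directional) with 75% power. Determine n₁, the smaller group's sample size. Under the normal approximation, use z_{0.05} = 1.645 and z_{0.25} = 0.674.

n₁ = 15

With allocation ratio k = n₂/n₁ = 4, Var(x̄₁−x̄₂) = σ²(1/n₁ + 1/(k·n₁)) = σ²·(k+1)/(k·n₁).
So n₁ = (1 + 1/k)·((z_{α} + z_β)/d)² = 1.250 × (2.319/0.68)².
n₁ = 1.250 × 11.63 = 14.5.
Round up: n₁ = 15, giving n₂ = 4 × 15 = 60.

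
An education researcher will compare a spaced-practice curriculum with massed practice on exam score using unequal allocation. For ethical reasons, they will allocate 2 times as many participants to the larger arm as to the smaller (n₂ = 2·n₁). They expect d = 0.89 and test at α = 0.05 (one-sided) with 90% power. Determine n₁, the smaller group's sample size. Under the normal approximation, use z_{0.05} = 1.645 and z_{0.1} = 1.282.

n₁ = 17

With allocation ratio k = n₂/n₁ = 2, Var(x̄₁−x̄₂) = σ²(1/n₁ + 1/(k·n₁)) = σ²·(k+1)/(k·n₁).
So n₁ = (1 + 1/k)·((z_{α} + z_β)/d)² = 1.500 × (2.927/0.89)².
n₁ = 1.500 × 10.82 = 16.2.
Round up: n₁ = 17, giving n₂ = 2 × 17 = 34.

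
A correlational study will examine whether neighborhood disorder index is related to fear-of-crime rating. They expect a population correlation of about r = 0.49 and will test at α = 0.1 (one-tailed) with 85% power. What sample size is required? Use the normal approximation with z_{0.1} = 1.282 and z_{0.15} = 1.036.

n = 22

Fisher's z: C = ½·ln((1+r)/(1−r)) = ½·ln(2.9216) = 0.5361.
n = ((z_{α} + z_β)/C)² + 3.
(1.282 + 1.036) / 0.5361 = 2.318 / 0.5361 = 4.324.
n = 4.324² + 3 = 18.70 + 3 = 21.7.
Round up.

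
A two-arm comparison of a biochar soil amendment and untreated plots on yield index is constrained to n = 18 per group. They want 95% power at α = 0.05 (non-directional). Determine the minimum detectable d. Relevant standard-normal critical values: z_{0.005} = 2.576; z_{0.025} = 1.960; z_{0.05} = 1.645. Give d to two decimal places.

For two independent groups of n = 18 each: d_min = (z_{α/2} + z_β)·√(2/n).
z-sum = 1.960 + 1.645 = 3.605.
d_min = 3.605 × √(2/18) = 3.605 × 0.3333 = 1.202.

d_min ≈ 1.20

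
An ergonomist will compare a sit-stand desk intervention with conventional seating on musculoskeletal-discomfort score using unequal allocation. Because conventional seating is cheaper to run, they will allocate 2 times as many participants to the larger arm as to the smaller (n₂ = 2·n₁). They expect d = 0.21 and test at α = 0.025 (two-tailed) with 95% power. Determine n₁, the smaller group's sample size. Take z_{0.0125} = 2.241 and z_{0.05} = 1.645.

n₁ = 514

With allocation ratio k = n₂/n₁ = 2, Var(x̄₁−x̄₂) = σ²(1/n₁ + 1/(k·n₁)) = σ²·(k+1)/(k·n₁).
So n₁ = (1 + 1/k)·((z_{α/2} + z_β)/d)² = 1.500 × (3.886/0.21)².
n₁ = 1.500 × 342.43 = 513.6.
Round up: n₁ = 514, giving n₂ = 2 × 514 = 1028.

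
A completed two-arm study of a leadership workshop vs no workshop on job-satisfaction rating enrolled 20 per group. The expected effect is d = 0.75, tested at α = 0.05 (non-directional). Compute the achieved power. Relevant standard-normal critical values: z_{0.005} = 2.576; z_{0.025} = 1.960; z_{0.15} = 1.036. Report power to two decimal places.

For two equal groups, power = Φ(d·√(n/2) − z_{α/2}).
d·√(n/2) = 0.75 × √(20/2) = 0.75 × 3.162 = 2.372.
z_β = 2.372 − 1.960 = 0.412.
Power = Φ(0.412) = 0.660.

power ≈ 0.66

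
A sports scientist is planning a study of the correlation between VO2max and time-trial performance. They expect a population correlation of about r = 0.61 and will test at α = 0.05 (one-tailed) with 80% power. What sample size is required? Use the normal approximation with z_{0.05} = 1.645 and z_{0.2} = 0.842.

Fisher's z: C = ½·ln((1+r)/(1−r)) = ½·ln(4.1282) = 0.7089.
n = ((z_{α} + z_β)/C)² + 3.
(1.645 + 0.842) / 0.7089 = 2.487 / 0.7089 = 3.508.
n = 3.508² + 3 = 12.31 + 3 = 15.3.
Round up.

n = 16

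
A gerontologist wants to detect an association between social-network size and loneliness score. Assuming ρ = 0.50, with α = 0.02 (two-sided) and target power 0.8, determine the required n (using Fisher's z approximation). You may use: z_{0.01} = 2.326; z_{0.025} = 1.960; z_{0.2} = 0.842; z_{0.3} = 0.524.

n = 37

Fisher's z: C = ½·ln((1+r)/(1−r)) = ½·ln(3.0000) = 0.5493.
n = ((z_{α/2} + z_β)/C)² + 3.
(2.326 + 0.842) / 0.5493 = 3.168 / 0.5493 = 5.767.
n = 5.767² + 3 = 33.26 + 3 = 36.3.
Round up.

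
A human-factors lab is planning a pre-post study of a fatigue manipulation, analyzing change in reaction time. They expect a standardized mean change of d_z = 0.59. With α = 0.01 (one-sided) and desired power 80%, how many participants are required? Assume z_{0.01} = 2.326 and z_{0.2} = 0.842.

n = 29 pairs

For a paired (one-sample on differences) test: n = ((z_{α} + z_β) / d)².
z_{α} + z_β = 2.326 + 0.842 = 3.168.
n = (3.168 / 0.59)² = 5.369² = 28.83.
Round up.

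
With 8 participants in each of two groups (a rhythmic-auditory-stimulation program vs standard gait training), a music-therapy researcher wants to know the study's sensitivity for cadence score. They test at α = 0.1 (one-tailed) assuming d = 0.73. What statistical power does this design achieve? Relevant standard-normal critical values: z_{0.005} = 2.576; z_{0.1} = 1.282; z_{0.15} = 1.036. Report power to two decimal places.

power ≈ 0.57

For two equal groups, power = Φ(d·√(n/2) − z_{α}).
d·√(n/2) = 0.73 × √(8/2) = 0.73 × 2.000 = 1.460.
z_β = 1.460 − 1.282 = 0.178.
Power = Φ(0.178) = 0.571.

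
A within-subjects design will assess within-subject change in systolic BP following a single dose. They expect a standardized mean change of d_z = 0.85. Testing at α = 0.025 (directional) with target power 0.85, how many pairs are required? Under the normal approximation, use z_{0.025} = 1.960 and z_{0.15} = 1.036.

For a paired (one-sample on differences) test: n = ((z_{α} + z_β) / d)².
z_{α} + z_β = 1.960 + 1.036 = 2.996.
n = (2.996 / 0.85)² = 3.525² = 12.42.
Round up.

n = 13 pairs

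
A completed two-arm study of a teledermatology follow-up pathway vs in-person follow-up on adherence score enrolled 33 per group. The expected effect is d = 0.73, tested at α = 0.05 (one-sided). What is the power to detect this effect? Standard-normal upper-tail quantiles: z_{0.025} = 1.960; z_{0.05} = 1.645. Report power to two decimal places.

power ≈ 0.91

For two equal groups, power = Φ(d·√(n/2) − z_{α}).
d·√(n/2) = 0.73 × √(33/2) = 0.73 × 4.062 = 2.965.
z_β = 2.965 − 1.645 = 1.320.
Power = Φ(1.320) = 0.907.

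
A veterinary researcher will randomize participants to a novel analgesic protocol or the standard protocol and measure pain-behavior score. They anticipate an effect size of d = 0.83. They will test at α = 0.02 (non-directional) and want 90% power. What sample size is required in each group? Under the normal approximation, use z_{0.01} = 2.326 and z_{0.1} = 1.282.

n = 38 per group

For two independent groups with equal n: n = 2·((z_{α/2} + z_β) / d)².
z_{α/2} + z_β = 2.326 + 1.282 = 3.608.
n = 2 × (3.608 / 0.83)² = 2 × 4.347² = 2 × 18.90 = 37.8.
Round up to the next whole participant.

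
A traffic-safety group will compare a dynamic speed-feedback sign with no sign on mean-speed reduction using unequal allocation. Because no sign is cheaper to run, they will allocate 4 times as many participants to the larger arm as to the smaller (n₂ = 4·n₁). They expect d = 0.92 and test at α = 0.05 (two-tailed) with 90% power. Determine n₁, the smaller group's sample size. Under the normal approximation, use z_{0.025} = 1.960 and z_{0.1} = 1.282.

With allocation ratio k = n₂/n₁ = 4, Var(x̄₁−x̄₂) = σ²(1/n₁ + 1/(k·n₁)) = σ²·(k+1)/(k·n₁).
So n₁ = (1 + 1/k)·((z_{α/2} + z_β)/d)² = 1.250 × (3.242/0.92)².
n₁ = 1.250 × 12.42 = 15.5.
Round up: n₁ = 16, giving n₂ = 4 × 16 = 64.

n₁ = 16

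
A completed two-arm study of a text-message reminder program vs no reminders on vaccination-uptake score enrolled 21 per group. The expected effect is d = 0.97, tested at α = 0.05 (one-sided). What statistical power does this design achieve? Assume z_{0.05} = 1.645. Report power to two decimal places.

For two equal groups, power = Φ(d·√(n/2) − z_{α}).
d·√(n/2) = 0.97 × √(21/2) = 0.97 × 3.240 = 3.143.
z_β = 3.143 − 1.645 = 1.498.
Power = Φ(1.498) = 0.933.

power ≈ 0.93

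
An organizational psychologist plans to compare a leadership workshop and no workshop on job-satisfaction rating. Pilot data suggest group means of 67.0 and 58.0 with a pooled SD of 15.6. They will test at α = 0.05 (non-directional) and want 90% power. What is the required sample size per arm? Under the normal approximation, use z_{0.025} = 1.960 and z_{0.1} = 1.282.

n = 64 per group

Cohen's d = |M₁ − M₂| / SD_pooled = |67.0 − 58.0| / 15.6 = 9.0 / 15.6 = 0.577.
For two independent groups with equal n: n = 2·((z_{α/2} + z_β) / d)².
z_{α/2} + z_β = 1.960 + 1.282 = 3.242.
n = 2 × (3.242 / 0.577)² = 2 × 5.619² = 2 × 31.57 = 63.1.
Round up to the next whole participant.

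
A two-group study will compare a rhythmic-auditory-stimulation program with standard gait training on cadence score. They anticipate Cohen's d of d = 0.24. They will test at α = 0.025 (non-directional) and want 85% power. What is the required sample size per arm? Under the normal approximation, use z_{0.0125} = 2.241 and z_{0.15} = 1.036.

For two independent groups with equal n: n = 2·((z_{α/2} + z_β) / d)².
z_{α/2} + z_β = 2.241 + 1.036 = 3.277.
n = 2 × (3.277 / 0.24)² = 2 × 13.654² = 2 × 186.44 = 372.9.
Round up to the next whole participant.

n = 373 per group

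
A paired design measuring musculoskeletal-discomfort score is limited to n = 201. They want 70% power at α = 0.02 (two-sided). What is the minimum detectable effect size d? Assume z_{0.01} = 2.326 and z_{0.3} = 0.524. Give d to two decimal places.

d_min ≈ 0.20

For a single sample (or paired design) of n = 201: d_min = (z_{α/2} + z_β)/√n.
z-sum = 2.326 + 0.524 = 2.850.
d_min = 2.850 / √201 = 2.850 / 14.177 = 0.201.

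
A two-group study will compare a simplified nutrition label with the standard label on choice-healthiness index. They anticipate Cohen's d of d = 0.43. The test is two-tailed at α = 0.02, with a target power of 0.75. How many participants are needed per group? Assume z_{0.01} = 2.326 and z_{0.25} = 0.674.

For two independent groups with equal n: n = 2·((z_{α/2} + z_β) / d)².
z_{α/2} + z_β = 2.326 + 0.674 = 3.000.
n = 2 × (3.000 / 0.43)² = 2 × 6.977² = 2 × 48.67 = 97.3.
Round up to the next whole participant.

n = 98 per group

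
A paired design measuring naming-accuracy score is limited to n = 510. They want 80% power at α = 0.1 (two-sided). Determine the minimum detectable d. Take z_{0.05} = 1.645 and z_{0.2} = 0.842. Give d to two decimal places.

d_min ≈ 0.11

For a single sample (or paired design) of n = 510: d_min = (z_{α/2} + z_β)/√n.
z-sum = 1.645 + 0.842 = 2.487.
d_min = 2.487 / √510 = 2.487 / 22.583 = 0.110.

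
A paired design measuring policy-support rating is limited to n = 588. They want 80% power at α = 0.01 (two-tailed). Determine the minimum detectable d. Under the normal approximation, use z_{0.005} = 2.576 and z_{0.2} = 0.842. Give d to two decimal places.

d_min ≈ 0.14

For a single sample (or paired design) of n = 588: d_min = (z_{α/2} + z_β)/√n.
z-sum = 2.576 + 0.842 = 3.418.
d_min = 3.418 / √588 = 3.418 / 24.249 = 0.141.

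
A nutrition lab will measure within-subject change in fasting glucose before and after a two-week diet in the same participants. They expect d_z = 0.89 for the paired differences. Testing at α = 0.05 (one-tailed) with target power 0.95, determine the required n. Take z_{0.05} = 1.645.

n = 14 pairs

For a paired (one-sample on differences) test: n = ((z_{α} + z_β) / d)².
z_{α} + z_β = 1.645 + 1.645 = 3.290.
n = (3.290 / 0.89)² = 3.697² = 13.67.
Round up.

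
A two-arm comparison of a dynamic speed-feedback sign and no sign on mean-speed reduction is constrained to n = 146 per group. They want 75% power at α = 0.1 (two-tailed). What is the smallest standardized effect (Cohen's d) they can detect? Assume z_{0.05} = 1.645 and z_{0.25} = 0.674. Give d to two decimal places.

For two independent groups of n = 146 each: d_min = (z_{α/2} + z_β)·√(2/n).
z-sum = 1.645 + 0.674 = 2.319.
d_min = 2.319 × √(2/146) = 2.319 × 0.1170 = 0.271.

d_min ≈ 0.27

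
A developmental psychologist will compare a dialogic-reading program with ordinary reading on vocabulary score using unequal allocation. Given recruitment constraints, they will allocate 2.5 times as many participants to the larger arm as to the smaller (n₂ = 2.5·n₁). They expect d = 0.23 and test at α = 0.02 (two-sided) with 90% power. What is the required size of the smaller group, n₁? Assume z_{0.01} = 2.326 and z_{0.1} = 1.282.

With allocation ratio k = n₂/n₁ = 2.5, Var(x̄₁−x̄₂) = σ²(1/n₁ + 1/(k·n₁)) = σ²·(k+1)/(k·n₁).
So n₁ = (1 + 1/k)·((z_{α/2} + z_β)/d)² = 1.400 × (3.608/0.23)².
n₁ = 1.400 × 246.08 = 344.5.
Round up: n₁ = 345, giving n₂ = ⌈2.5 × 345⌉ = ⌈862.5⌉ = 863.

n₁ = 345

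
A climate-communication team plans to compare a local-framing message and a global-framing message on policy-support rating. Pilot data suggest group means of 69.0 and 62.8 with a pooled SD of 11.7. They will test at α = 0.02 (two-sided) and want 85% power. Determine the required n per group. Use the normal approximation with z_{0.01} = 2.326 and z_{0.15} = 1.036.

Cohen's d = |M₁ − M₂| / SD_pooled = |69.0 − 62.8| / 11.7 = 6.2 / 11.7 = 0.530.
For two independent groups with equal n: n = 2·((z_{α/2} + z_β) / d)².
z_{α/2} + z_β = 2.326 + 1.036 = 3.362.
n = 2 × (3.362 / 0.530)² = 2 × 6.343² = 2 × 40.24 = 80.5.
Round up to the next whole participant.

n = 81 per group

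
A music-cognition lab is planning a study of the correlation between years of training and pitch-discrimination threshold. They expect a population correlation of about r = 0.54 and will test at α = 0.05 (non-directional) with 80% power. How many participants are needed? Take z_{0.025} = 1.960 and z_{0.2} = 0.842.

Fisher's z: C = ½·ln((1+r)/(1−r)) = ½·ln(3.3478) = 0.6042.
n = ((z_{α/2} + z_β)/C)² + 3.
(1.960 + 0.842) / 0.6042 = 2.802 / 0.6042 = 4.638.
n = 4.638² + 3 = 21.51 + 3 = 24.5.
Round up.

n = 25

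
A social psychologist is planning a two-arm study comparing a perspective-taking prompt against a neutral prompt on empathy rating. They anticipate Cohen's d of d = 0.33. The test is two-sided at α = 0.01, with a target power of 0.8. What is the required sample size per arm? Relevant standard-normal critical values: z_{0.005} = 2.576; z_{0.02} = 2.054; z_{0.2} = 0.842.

For two independent groups with equal n: n = 2·((z_{α/2} + z_β) / d)².
z_{α/2} + z_β = 2.576 + 0.842 = 3.418.
n = 2 × (3.418 / 0.33)² = 2 × 10.358² = 2 × 107.28 = 214.6.
Round up to the next whole participant.

n = 215 per group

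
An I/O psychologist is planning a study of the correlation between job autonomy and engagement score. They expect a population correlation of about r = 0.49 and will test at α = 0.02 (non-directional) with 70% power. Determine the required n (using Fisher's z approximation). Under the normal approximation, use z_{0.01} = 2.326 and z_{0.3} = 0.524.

Fisher's z: C = ½·ln((1+r)/(1−r)) = ½·ln(2.9216) = 0.5361.
n = ((z_{α/2} + z_β)/C)² + 3.
(2.326 + 0.524) / 0.5361 = 2.850 / 0.5361 = 5.316.
n = 5.316² + 3 = 28.26 + 3 = 31.3.
Round up.

n = 32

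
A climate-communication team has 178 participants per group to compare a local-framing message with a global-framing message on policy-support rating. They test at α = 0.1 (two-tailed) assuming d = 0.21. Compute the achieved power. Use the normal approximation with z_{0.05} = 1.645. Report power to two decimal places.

For two equal groups, power = Φ(d·√(n/2) − z_{α/2}).
d·√(n/2) = 0.21 × √(178/2) = 0.21 × 9.434 = 1.981.
z_β = 1.981 − 1.645 = 0.336.
Power = Φ(0.336) = 0.632.

power ≈ 0.63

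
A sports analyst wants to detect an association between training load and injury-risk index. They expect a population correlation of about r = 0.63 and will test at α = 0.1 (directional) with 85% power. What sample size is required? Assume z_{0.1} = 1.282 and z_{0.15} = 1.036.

n = 13

Fisher's z: C = ½·ln((1+r)/(1−r)) = ½·ln(4.4054) = 0.7414.
n = ((z_{α} + z_β)/C)² + 3.
(1.282 + 1.036) / 0.7414 = 2.318 / 0.7414 = 3.127.
n = 3.127² + 3 = 9.78 + 3 = 12.8.
Round up.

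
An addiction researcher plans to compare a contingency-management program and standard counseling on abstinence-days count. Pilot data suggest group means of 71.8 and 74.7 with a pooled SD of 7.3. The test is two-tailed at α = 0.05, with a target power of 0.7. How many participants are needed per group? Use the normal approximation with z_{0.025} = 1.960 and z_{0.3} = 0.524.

n = 79 per group

Cohen's d = |M₁ − M₂| / SD_pooled = |71.8 − 74.7| / 7.3 = 2.9 / 7.3 = 0.397.
For two independent groups with equal n: n = 2·((z_{α/2} + z_β) / d)².
z_{α/2} + z_β = 1.960 + 0.524 = 2.484.
n = 2 × (2.484 / 0.397)² = 2 × 6.257² = 2 × 39.15 = 78.3.
Round up to the next whole participant.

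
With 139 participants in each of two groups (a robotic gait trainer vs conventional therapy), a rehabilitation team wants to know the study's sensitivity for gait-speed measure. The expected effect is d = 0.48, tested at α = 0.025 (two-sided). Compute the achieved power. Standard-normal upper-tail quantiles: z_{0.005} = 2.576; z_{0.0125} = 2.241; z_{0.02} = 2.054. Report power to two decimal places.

power ≈ 0.96

For two equal groups, power = Φ(d·√(n/2) − z_{α/2}).
d·√(n/2) = 0.48 × √(139/2) = 0.48 × 8.337 = 4.002.
z_β = 4.002 − 2.241 = 1.761.
Power = Φ(1.761) = 0.961.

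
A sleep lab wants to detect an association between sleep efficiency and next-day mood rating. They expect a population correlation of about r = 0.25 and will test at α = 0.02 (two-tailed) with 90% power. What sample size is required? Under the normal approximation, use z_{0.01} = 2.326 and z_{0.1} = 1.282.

n = 203

Fisher's z: C = ½·ln((1+r)/(1−r)) = ½·ln(1.6667) = 0.2554.
n = ((z_{α/2} + z_β)/C)² + 3.
(2.326 + 1.282) / 0.2554 = 3.608 / 0.2554 = 14.127.
n = 14.127² + 3 = 199.57 + 3 = 202.6.
Round up.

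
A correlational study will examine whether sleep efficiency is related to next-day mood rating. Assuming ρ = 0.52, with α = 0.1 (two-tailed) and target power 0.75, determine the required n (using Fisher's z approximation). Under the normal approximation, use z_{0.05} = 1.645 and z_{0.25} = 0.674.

Fisher's z: C = ½·ln((1+r)/(1−r)) = ½·ln(3.1667) = 0.5763.
n = ((z_{α/2} + z_β)/C)² + 3.
(1.645 + 0.674) / 0.5763 = 2.319 / 0.5763 = 4.024.
n = 4.024² + 3 = 16.19 + 3 = 19.2.
Round up.

n = 20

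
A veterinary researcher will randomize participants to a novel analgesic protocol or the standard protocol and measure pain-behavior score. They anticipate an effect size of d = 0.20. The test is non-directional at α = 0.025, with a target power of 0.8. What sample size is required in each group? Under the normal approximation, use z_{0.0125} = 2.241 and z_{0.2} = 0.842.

n = 476 per group

For two independent groups with equal n: n = 2·((z_{α/2} + z_β) / d)².
z_{α/2} + z_β = 2.241 + 0.842 = 3.083.
n = 2 × (3.083 / 0.20)² = 2 × 15.415² = 2 × 237.62 = 475.2.
Round up to the next whole participant.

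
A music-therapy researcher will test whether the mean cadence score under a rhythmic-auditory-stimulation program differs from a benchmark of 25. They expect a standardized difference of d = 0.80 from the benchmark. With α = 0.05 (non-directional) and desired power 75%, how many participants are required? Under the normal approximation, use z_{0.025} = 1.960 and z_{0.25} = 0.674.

For a one-sample test: n = ((z_{α/2} + z_β) / d)².
z_{α/2} + z_β = 1.960 + 0.674 = 2.634.
n = (2.634 / 0.80)² = 3.292² = 10.84.
Round up.

n = 11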